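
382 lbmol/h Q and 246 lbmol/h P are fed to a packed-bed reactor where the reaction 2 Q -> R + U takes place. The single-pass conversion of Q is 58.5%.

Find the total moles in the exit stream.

Q reacted = 0.585 × 382 = 223.5 lbmol/h; ν_Q = −2, so ξ = 223.5/2 = 111.7 lbmol/h.
Outlet amounts (n = n₀ + ν ξ):
  Q: 382 − 2(111.7) = 158.5
  R: 0 + 1(111.7) = 111.7
  U: 0 + 1(111.7) = 111.7
  P: 246 (inert)
Total out = 158.5 + 111.7 + 111.7 + 246 = 628 lbmol/h.

628 lbmol/h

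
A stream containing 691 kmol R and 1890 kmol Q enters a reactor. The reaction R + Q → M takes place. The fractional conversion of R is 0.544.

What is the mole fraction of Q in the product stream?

0.687

R reacted = 0.544 × 691 = 375.9 kmol; ν_R = −1, so ξ = 375.9/1 = 375.9 kmol.
Outlet amounts (n = n₀ + ν ξ):
  R: 691 − 1(375.9) = 315.1
  Q: 1890 − 1(375.9) = 1514
  M: 0 + 1(375.9) = 375.9
Total out = 2205 kmol; y_Q = 1514 / 2205 = 0.6866.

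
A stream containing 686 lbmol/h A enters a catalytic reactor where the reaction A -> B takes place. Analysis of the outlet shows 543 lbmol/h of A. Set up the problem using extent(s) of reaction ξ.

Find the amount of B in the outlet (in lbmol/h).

For A: n = n₀ − 1ξ → 543 = 686 − 1ξ, giving ξ = 143 lbmol/h.
Outlet amounts (n = n₀ + ν ξ):
  A: 686 − 1(143) = 543
  B: 0 + 1(143) = 143

143 lbmol/h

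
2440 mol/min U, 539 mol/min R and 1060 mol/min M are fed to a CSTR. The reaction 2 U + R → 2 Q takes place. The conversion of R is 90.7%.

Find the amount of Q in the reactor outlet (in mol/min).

978 mol/min

R reacted = 0.907 × 539 = 488.9 mol/min; ν_R = −1, so ξ = 488.9/1 = 488.9 mol/min.
Outlet amounts (n = n₀ + ν ξ):
  U: 2440 − 2(488.9) = 1462
  R: 539 − 1(488.9) = 50.13
  Q: 0 + 2(488.9) = 977.7
  M: 1060 (inert)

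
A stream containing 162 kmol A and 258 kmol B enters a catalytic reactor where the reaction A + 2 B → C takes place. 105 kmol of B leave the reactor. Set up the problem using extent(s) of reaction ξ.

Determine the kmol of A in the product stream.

For B: n = n₀ − 2ξ → 105 = 258 − 2ξ, giving ξ = 76.5 kmol.
Outlet amounts (n = n₀ + ν ξ):
  A: 162 − 1(76.5) = 85.5
  B: 258 − 2(76.5) = 105
  C: 0 + 1(76.5) = 76.5

85.5 kmol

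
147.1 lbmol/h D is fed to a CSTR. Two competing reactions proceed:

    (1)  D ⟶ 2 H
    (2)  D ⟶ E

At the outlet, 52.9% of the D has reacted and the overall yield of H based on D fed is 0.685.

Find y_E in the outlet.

0.139

Yield of H: 2ξ₁ / 147.1 = 0.685 → ξ₁ = 50.38 lbmol/h.
Conversion of D: 1ξ₁ + 1ξ₂ = 0.529 × 147.1 = 77.82 → ξ₂ = 27.43 lbmol/h.
Outlet amounts (n = n₀ + Σ ν·ξ):
  D: 147.1 − 1(50.38) − 1(27.43) = 69.28
  H: 0 + 2(50.38) = 100.8
  E: 0 + 1(27.43) = 27.43
Total out = 197.5 lbmol/h; y_E = 27.43 / 197.5 = 0.1389.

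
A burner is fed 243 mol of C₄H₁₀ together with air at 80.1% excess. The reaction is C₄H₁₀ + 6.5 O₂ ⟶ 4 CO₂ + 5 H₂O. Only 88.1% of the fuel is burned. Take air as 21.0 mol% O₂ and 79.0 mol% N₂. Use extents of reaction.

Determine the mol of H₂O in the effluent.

1070 mol

Stoichiometric O₂ = 6.5 × 243 = 1580 mol; O₂ fed = 1580 × 1.801 = 2845 mol.
N₂ fed = 2845 × 79/21 = 10700 mol.
Fuel reacted = 0.881 × 243 → ξ = 214.1 mol.
Outlet (n = n₀ + ν ξ):
  C₄H₁₀: 243 − 1(214.1) = 28.92
  O₂: 2845 − 6.5(214.1) = 1453
  N₂: 10700 (inert)
  CO₂: 0 + 4(214.1) = 856.3
  H₂O: 0 + 5(214.1) = 1070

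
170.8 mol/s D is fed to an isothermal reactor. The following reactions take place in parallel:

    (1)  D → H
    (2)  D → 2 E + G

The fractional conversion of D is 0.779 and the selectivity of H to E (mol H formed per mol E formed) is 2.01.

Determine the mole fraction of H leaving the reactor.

Conversion of D: D consumed = 0.779 × 170.8 = 133.1 mol/s = 1ξ₁ + 1ξ₂.
Selectivity: 1ξ₁ / (2ξ₂) = 2.01 → ξ₁ = 4.02 ξ₂.
Substitute: (1·4.02 + 1) ξ₂ = 133.1 → ξ₂ = 26.5 mol/s, ξ₁ = 106.5 mol/s.
Outlet amounts (n = n₀ + Σ ν·ξ):
  D: 170.8 − 1(106.5) − 1(26.5) = 37.75
  H: 0 + 1(106.5) = 106.5
  E: 0 + 2(26.5) = 53.01
  G: 0 + 1(26.5) = 26.5
Total out = 223.8 mol/s; y_H = 106.5 / 223.8 = 0.4761.

0.476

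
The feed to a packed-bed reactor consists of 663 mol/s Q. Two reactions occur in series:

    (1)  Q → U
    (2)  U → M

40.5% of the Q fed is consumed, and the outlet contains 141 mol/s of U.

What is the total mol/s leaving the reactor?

663 mol/s

Conversion of Q: Q consumed = 1ξ₁ = 0.405 × 663 → ξ₁ = 268.5 mol/s.
U balance: n_U = 0 + 1ξ₁ − 1ξ₂ = 141 → ξ₂ = (1·268.5 − 141)/1 = 127.5 mol/s.
Outlet amounts (n = n₀ + Σ ν·ξ):
  Q: 663 − 1(268.5) = 394.5
  U: 0 + 1(268.5) − 1(127.5) = 141
  M: 0 + 1(127.5) = 127.5
Total out = 394.5 + 141 + 127.5 = 663 mol/s.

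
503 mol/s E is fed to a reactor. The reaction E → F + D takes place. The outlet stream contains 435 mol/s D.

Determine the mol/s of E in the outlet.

68 mol/s

For D: n = n₀ + 1ξ → 435 = 0 + 1ξ, giving ξ = 435 mol/s.
Outlet amounts (n = n₀ + ν ξ):
  E: 503 − 1(435) = 68
  F: 0 + 1(435) = 435
  D: 0 + 1(435) = 435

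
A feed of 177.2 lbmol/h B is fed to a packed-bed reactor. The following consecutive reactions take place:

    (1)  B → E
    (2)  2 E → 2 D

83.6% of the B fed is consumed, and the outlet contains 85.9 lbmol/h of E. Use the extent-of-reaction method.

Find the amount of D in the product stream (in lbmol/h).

62.2 lbmol/h

Conversion of B: B consumed = 1ξ₁ = 0.836 × 177.2 → ξ₁ = 148.1 lbmol/h.
E balance: n_E = 0 + 1ξ₁ − 2ξ₂ = 85.9 → ξ₂ = (1·148.1 − 85.9)/2 = 31.12 lbmol/h.
Outlet amounts (n = n₀ + Σ ν·ξ):
  B: 177.2 − 1(148.1) = 29.06
  E: 0 + 1(148.1) − 2(31.12) = 85.9
  D: 0 + 2(31.12) = 62.24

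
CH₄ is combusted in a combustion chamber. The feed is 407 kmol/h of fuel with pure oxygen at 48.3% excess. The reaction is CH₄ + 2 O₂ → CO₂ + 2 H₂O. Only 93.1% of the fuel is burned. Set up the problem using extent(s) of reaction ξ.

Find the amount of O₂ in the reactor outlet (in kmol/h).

449 kmol/h

Stoichiometric O₂ = 2 × 407 = 814 kmol/h; O₂ fed = 814 × 1.483 = 1207 kmol/h.
Fuel reacted = 0.931 × 407 → ξ = 378.9 kmol/h.
Outlet (n = n₀ + ν ξ):
  CH₄: 407 − 1(378.9) = 28.08
  O₂: 1207 − 2(378.9) = 449.3
  CO₂: 0 + 1(378.9) = 378.9
  H₂O: 0 + 2(378.9) = 757.8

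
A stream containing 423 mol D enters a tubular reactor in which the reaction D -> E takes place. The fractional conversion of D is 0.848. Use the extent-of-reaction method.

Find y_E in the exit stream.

D reacted = 0.848 × 423 = 358.7 mol; ν_D = −1, so ξ = 358.7/1 = 358.7 mol.
Outlet amounts (n = n₀ + ν ξ):
  D: 423 − 1(358.7) = 64.3
  E: 0 + 1(358.7) = 358.7
Total out = 423 mol; y_E = 358.7 / 423 = 0.848.

0.848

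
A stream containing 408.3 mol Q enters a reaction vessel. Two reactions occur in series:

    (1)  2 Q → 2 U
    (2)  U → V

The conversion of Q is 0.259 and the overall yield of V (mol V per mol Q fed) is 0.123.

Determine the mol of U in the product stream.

Conversion of Q: Q consumed = 2ξ₁ = 0.259 × 408.3 → ξ₁ = 52.87 mol.
Yield of V: 1ξ₂ / 408.3 = 0.123 → ξ₂ = 50.22 mol.
Outlet amounts (n = n₀ + Σ ν·ξ):
  Q: 408.3 − 2(52.87) = 302.6
  U: 0 + 2(52.87) − 1(50.22) = 55.53
  V: 0 + 1(50.22) = 50.22

55.5 mol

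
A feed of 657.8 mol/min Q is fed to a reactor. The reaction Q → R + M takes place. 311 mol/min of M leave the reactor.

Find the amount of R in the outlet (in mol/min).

311 mol/min

For M: n = n₀ + 1ξ → 311 = 0 + 1ξ, giving ξ = 311 mol/min.
Outlet amounts (n = n₀ + ν ξ):
  Q: 657.8 − 1(311) = 346.8
  R: 0 + 1(311) = 311
  M: 0 + 1(311) = 311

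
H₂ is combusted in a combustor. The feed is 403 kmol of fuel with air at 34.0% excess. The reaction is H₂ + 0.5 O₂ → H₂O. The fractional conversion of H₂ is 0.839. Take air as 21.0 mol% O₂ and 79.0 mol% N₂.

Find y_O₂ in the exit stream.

0.0664

Stoichiometric O₂ = 0.5 × 403 = 201.5 kmol; O₂ fed = 201.5 × 1.340 = 270 kmol.
N₂ fed = 270 × 79/21 = 1016 kmol.
Fuel reacted = 0.839 × 403 → ξ = 338.1 kmol.
Outlet (n = n₀ + ν ξ):
  H₂: 403 − 1(338.1) = 64.88
  O₂: 270 − 0.5(338.1) = 101
  N₂: 1016 (inert)
  H₂O: 0 + 1(338.1) = 338.1
Total out = 1520 kmol; y_O₂ = 101 / 1520 = 0.06643.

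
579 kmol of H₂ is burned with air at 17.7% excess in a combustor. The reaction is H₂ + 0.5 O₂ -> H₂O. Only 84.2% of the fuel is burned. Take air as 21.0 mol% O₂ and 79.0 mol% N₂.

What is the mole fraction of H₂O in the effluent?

0.249

Stoichiometric O₂ = 0.5 × 579 = 289.5 kmol; O₂ fed = 289.5 × 1.177 = 340.7 kmol.
N₂ fed = 340.7 × 79/21 = 1282 kmol.
Fuel reacted = 0.842 × 579 → ξ = 487.5 kmol.
Outlet (n = n₀ + ν ξ):
  H₂: 579 − 1(487.5) = 91.48
  O₂: 340.7 − 0.5(487.5) = 96.98
  N₂: 1282 (inert)
  H₂O: 0 + 1(487.5) = 487.5
Total out = 1958 kmol; y_H₂O = 487.5 / 1958 = 0.249.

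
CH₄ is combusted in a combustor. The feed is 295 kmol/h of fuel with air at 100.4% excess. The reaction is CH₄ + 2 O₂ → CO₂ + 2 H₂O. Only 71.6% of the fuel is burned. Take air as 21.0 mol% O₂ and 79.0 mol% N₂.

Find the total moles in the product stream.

5930 kmol/h

Stoichiometric O₂ = 2 × 295 = 590 kmol/h; O₂ fed = 590 × 2.004 = 1182 kmol/h.
N₂ fed = 1182 × 79/21 = 4448 kmol/h.
Fuel reacted = 0.716 × 295 → ξ = 211.2 kmol/h.
Outlet (n = n₀ + ν ξ):
  CH₄: 295 − 1(211.2) = 83.78
  O₂: 1182 − 2(211.2) = 759.9
  N₂: 4448 (inert)
  CO₂: 0 + 1(211.2) = 211.2
  H₂O: 0 + 2(211.2) = 422.4
Total out = 83.78 + 759.9 + 4448 + 211.2 + 422.4 = 5925 kmol/h.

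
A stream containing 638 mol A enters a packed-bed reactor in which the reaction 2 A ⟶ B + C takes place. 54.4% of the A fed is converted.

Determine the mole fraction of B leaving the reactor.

A reacted = 0.544 × 638 = 347.1 mol; ν_A = −2, so ξ = 347.1/2 = 173.5 mol.
Outlet amounts (n = n₀ + ν ξ):
  A: 638 − 2(173.5) = 290.9
  B: 0 + 1(173.5) = 173.5
  C: 0 + 1(173.5) = 173.5
Total out = 638 mol; y_B = 173.5 / 638 = 0.272.

0.272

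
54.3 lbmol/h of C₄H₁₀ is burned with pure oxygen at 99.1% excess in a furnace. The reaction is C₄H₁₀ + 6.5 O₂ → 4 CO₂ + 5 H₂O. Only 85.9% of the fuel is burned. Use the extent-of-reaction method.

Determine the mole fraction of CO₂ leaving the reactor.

0.226

Stoichiometric O₂ = 6.5 × 54.3 = 352.9 lbmol/h; O₂ fed = 352.9 × 1.991 = 702.7 lbmol/h.
Fuel reacted = 0.859 × 54.3 → ξ = 46.64 lbmol/h.
Outlet (n = n₀ + ν ξ):
  C₄H₁₀: 54.3 − 1(46.64) = 7.656
  O₂: 702.7 − 6.5(46.64) = 399.5
  CO₂: 0 + 4(46.64) = 186.6
  H₂O: 0 + 5(46.64) = 233.2
Total out = 827 lbmol/h; y_CO₂ = 186.6 / 827 = 0.2256.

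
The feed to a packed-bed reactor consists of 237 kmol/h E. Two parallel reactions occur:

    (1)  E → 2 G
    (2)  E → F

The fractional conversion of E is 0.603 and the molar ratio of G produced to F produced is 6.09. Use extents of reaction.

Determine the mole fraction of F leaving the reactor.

0.103

Conversion of E: E consumed = 0.603 × 237 = 142.9 kmol/h = 1ξ₁ + 1ξ₂.
Selectivity: 2ξ₁ / (1ξ₂) = 6.09 → ξ₁ = 3.045 ξ₂.
Substitute: (1·3.045 + 1) ξ₂ = 142.9 → ξ₂ = 35.33 kmol/h, ξ₁ = 107.6 kmol/h.
Outlet amounts (n = n₀ + Σ ν·ξ):
  E: 237 − 1(107.6) − 1(35.33) = 94.09
  G: 0 + 2(107.6) = 215.2
  F: 0 + 1(35.33) = 35.33
Total out = 344.6 kmol/h; y_F = 35.33 / 344.6 = 0.1025.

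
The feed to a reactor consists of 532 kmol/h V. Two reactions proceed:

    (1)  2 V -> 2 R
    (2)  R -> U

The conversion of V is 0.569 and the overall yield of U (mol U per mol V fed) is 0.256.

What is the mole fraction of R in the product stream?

0.313

Conversion of V: V consumed = 2ξ₁ = 0.569 × 532 → ξ₁ = 151.4 kmol/h.
Yield of U: 1ξ₂ / 532 = 0.256 → ξ₂ = 136.2 kmol/h.
Outlet amounts (n = n₀ + Σ ν·ξ):
  V: 532 − 2(151.4) = 229.3
  R: 0 + 2(151.4) − 1(136.2) = 166.5
  U: 0 + 1(136.2) = 136.2
Total out = 532 kmol/h; y_R = 166.5 / 532 = 0.313.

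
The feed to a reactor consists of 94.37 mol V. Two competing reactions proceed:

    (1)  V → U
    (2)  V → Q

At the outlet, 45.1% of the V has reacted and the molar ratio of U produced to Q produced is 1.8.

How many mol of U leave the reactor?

27.4 mol

Conversion of V: V consumed = 0.451 × 94.37 = 42.56 mol = 1ξ₁ + 1ξ₂.
Selectivity: 1ξ₁ / (1ξ₂) = 1.8 → ξ₁ = 1.8 ξ₂.
Substitute: (1·1.8 + 1) ξ₂ = 42.56 → ξ₂ = 15.2 mol, ξ₁ = 27.36 mol.
Outlet amounts (n = n₀ + Σ ν·ξ):
  V: 94.37 − 1(27.36) − 1(15.2) = 51.81
  U: 0 + 1(27.36) = 27.36
  Q: 0 + 1(15.2) = 15.2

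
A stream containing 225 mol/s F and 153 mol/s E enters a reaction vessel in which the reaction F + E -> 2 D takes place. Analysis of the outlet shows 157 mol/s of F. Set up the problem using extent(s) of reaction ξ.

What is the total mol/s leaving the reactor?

For F: n = n₀ − 1ξ → 157 = 225 − 1ξ, giving ξ = 68 mol/s.
Outlet amounts (n = n₀ + ν ξ):
  F: 225 − 1(68) = 157
  E: 153 − 1(68) = 85
  D: 0 + 2(68) = 136
Total out = 157 + 85 + 136 = 378 mol/s.

378 mol/s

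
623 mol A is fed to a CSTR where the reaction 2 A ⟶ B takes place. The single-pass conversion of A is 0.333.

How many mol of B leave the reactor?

A reacted = 0.333 × 623 = 207.5 mol; ν_A = −2, so ξ = 207.5/2 = 103.7 mol.
Outlet amounts (n = n₀ + ν ξ):
  A: 623 − 2(103.7) = 415.5
  B: 0 + 1(103.7) = 103.7

104 mol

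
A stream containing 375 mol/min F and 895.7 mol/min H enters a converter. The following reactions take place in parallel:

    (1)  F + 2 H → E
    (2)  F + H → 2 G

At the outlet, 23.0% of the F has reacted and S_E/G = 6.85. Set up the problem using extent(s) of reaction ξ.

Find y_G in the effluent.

0.0106

Conversion of F: F consumed = 0.23 × 375 = 86.25 mol/min = 1ξ₁ + 1ξ₂.
Selectivity: 1ξ₁ / (2ξ₂) = 6.85 → ξ₁ = 13.7 ξ₂.
Substitute: (1·13.7 + 1) ξ₂ = 86.25 → ξ₂ = 5.867 mol/min, ξ₁ = 80.38 mol/min.
Outlet amounts (n = n₀ + Σ ν·ξ):
  F: 375 − 1(80.38) − 1(5.867) = 288.8
  H: 895.7 − 2(80.38) − 1(5.867) = 729.1
  E: 0 + 1(80.38) = 80.38
  G: 0 + 2(5.867) = 11.73
Total out = 1110 mol/min; y_G = 11.73 / 1110 = 0.01057.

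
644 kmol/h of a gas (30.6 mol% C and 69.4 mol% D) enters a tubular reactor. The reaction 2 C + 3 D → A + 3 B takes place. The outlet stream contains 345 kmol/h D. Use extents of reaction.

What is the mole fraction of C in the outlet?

0.212

For D: n = n₀ − 3ξ → 345 = 446.9 − 3ξ, giving ξ = 33.98 kmol/h.
Outlet amounts (n = n₀ + ν ξ):
  C: 197.1 − 2(33.98) = 129.1
  D: 446.9 − 3(33.98) = 345
  A: 0 + 1(33.98) = 33.98
  B: 0 + 3(33.98) = 101.9
Total out = 610 kmol/h; y_C = 129.1 / 610 = 0.2116.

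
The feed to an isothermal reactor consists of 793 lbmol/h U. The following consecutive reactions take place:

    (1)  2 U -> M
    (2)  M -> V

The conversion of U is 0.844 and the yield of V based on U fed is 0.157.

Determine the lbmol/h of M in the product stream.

210 lbmol/h

Conversion of U: U consumed = 2ξ₁ = 0.844 × 793 → ξ₁ = 334.6 lbmol/h.
Yield of V: 1ξ₂ / 793 = 0.157 → ξ₂ = 124.5 lbmol/h.
Outlet amounts (n = n₀ + Σ ν·ξ):
  U: 793 − 2(334.6) = 123.7
  M: 0 + 1(334.6) − 1(124.5) = 210.1
  V: 0 + 1(124.5) = 124.5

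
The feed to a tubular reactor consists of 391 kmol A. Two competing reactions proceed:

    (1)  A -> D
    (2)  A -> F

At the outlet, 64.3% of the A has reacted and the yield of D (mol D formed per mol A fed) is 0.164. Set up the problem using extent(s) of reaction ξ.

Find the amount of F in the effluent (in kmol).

187 kmol

Yield of D: 1ξ₁ / 391 = 0.164 → ξ₁ = 64.12 kmol.
Conversion of A: 1ξ₁ + 1ξ₂ = 0.643 × 391 = 251.4 → ξ₂ = 187.3 kmol.
Outlet amounts (n = n₀ + Σ ν·ξ):
  A: 391 − 1(64.12) − 1(187.3) = 139.6
  D: 0 + 1(64.12) = 64.12
  F: 0 + 1(187.3) = 187.3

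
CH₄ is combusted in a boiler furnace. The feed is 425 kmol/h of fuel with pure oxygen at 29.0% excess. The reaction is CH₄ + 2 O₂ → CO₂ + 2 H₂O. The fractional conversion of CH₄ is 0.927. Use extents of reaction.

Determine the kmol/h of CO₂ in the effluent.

394 kmol/h

Stoichiometric O₂ = 2 × 425 = 850 kmol/h; O₂ fed = 850 × 1.290 = 1096 kmol/h.
Fuel reacted = 0.927 × 425 → ξ = 394 kmol/h.
Outlet (n = n₀ + ν ξ):
  CH₄: 425 − 1(394) = 31.02
  O₂: 1096 − 2(394) = 308.5
  CO₂: 0 + 1(394) = 394
  H₂O: 0 + 2(394) = 788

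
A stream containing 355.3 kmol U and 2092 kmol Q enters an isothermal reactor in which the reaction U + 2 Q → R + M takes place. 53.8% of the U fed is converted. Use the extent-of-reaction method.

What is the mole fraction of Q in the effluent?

0.758

U reacted = 0.538 × 355.3 = 191.2 kmol; ν_U = −1, so ξ = 191.2/1 = 191.2 kmol.
Outlet amounts (n = n₀ + ν ξ):
  U: 355.3 − 1(191.2) = 164.1
  Q: 2092 − 2(191.2) = 1710
  R: 0 + 1(191.2) = 191.2
  M: 0 + 1(191.2) = 191.2
Total out = 2256 kmol; y_Q = 1710 / 2256 = 0.7578.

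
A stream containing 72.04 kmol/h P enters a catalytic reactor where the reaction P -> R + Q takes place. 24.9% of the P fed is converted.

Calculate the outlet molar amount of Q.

17.9 kmol/h

P reacted = 0.249 × 72.04 = 17.94 kmol/h; ν_P = −1, so ξ = 17.94/1 = 17.94 kmol/h.
Outlet amounts (n = n₀ + ν ξ):
  P: 72.04 − 1(17.94) = 54.1
  R: 0 + 1(17.94) = 17.94
  Q: 0 + 1(17.94) = 17.94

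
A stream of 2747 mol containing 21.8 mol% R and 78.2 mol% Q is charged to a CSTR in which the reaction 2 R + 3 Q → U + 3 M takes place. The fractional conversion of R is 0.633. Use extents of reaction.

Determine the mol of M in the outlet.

569 mol

R reacted = 0.633 × 598.8 = 379.1 mol; ν_R = −2, so ξ = 379.1/2 = 189.5 mol.
Outlet amounts (n = n₀ + ν ξ):
  R: 598.8 − 2(189.5) = 219.8
  Q: 2148 − 3(189.5) = 1580
  U: 0 + 1(189.5) = 189.5
  M: 0 + 3(189.5) = 568.6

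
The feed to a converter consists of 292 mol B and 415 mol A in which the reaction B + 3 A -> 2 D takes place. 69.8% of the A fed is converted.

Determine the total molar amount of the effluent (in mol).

A reacted = 0.698 × 415 = 289.7 mol; ν_A = −3, so ξ = 289.7/3 = 96.56 mol.
Outlet amounts (n = n₀ + ν ξ):
  B: 292 − 1(96.56) = 195.4
  A: 415 − 3(96.56) = 125.3
  D: 0 + 2(96.56) = 193.1
Total out = 195.4 + 125.3 + 193.1 = 513.9 mol.

514 mol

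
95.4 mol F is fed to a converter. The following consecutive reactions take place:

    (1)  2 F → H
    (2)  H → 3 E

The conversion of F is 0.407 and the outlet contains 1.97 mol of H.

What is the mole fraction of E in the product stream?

Conversion of F: F consumed = 2ξ₁ = 0.407 × 95.4 → ξ₁ = 19.41 mol.
H balance: n_H = 0 + 1ξ₁ − 1ξ₂ = 1.97 → ξ₂ = (1·19.41 − 1.97)/1 = 17.44 mol.
Outlet amounts (n = n₀ + Σ ν·ξ):
  F: 95.4 − 2(19.41) = 56.57
  H: 0 + 1(19.41) − 1(17.44) = 1.97
  E: 0 + 3(17.44) = 52.33
Total out = 110.9 mol; y_E = 52.33 / 110.9 = 0.472.

0.472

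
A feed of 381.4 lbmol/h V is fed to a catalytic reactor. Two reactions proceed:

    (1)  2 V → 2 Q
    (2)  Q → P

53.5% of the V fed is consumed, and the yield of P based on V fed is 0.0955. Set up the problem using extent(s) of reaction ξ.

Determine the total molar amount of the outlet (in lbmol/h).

Conversion of V: V consumed = 2ξ₁ = 0.535 × 381.4 → ξ₁ = 102 lbmol/h.
Yield of P: 1ξ₂ / 381.4 = 0.0955 → ξ₂ = 36.42 lbmol/h.
Outlet amounts (n = n₀ + Σ ν·ξ):
  V: 381.4 − 2(102) = 177.4
  Q: 0 + 2(102) − 1(36.42) = 167.6
  P: 0 + 1(36.42) = 36.42
Total out = 177.4 + 167.6 + 36.42 = 381.4 lbmol/h.

381 lbmol/h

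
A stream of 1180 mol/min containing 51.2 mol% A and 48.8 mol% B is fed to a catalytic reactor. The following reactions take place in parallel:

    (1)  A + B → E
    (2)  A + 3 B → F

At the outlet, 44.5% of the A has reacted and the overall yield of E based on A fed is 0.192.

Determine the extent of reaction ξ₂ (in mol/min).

Yield of E: 1ξ₁ / 604.2 = 0.192 → ξ₁ = 116 mol/min.
Conversion of A: 1ξ₁ + 1ξ₂ = 0.445 × 604.2 = 268.9 → ξ₂ = 152.9 mol/min.
Outlet amounts (n = n₀ + Σ ν·ξ):
  A: 604.2 − 1(116) − 1(152.9) = 335.3
  B: 575.8 − 1(116) − 3(152.9) = 1.284
  E: 0 + 1(116) = 116
  F: 0 + 1(152.9) = 152.9

ξ₂ = 153 mol/min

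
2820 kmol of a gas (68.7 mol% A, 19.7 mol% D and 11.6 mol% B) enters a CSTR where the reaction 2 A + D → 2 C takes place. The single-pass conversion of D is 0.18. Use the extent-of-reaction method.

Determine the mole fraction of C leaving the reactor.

0.0735

D reacted = 0.18 × 555.5 = 100 kmol; ν_D = −1, so ξ = 100/1 = 100 kmol.
Outlet amounts (n = n₀ + ν ξ):
  A: 1937 − 2(100) = 1737
  D: 555.5 − 1(100) = 455.5
  C: 0 + 2(100) = 200
  B: 327.1 (inert)
Total out = 2720 kmol; y_C = 200 / 2720 = 0.07353.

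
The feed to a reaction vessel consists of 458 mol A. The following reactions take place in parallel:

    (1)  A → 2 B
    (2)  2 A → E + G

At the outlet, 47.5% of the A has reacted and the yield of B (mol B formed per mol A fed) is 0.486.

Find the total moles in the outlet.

569 mol

Yield of B: 2ξ₁ / 458 = 0.486 → ξ₁ = 111.3 mol.
Conversion of A: 1ξ₁ + 2ξ₂ = 0.475 × 458 = 217.5 → ξ₂ = 53.13 mol.
Outlet amounts (n = n₀ + Σ ν·ξ):
  A: 458 − 1(111.3) − 2(53.13) = 240.5
  B: 0 + 2(111.3) = 222.6
  E: 0 + 1(53.13) = 53.13
  G: 0 + 1(53.13) = 53.13
Total out = 240.5 + 222.6 + 53.13 + 53.13 = 569.3 mol.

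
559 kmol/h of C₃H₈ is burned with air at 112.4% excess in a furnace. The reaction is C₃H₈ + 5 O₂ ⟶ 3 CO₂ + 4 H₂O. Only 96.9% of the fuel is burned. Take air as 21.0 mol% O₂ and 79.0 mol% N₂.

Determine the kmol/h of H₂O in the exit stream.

2170 kmol/h

Stoichiometric O₂ = 5 × 559 = 2795 kmol/h; O₂ fed = 2795 × 2.124 = 5937 kmol/h.
N₂ fed = 5937 × 79/21 = 22330 kmol/h.
Fuel reacted = 0.969 × 559 → ξ = 541.7 kmol/h.
Outlet (n = n₀ + ν ξ):
  C₃H₈: 559 − 1(541.7) = 17.33
  O₂: 5937 − 5(541.7) = 3228
  N₂: 22330 (inert)
  CO₂: 0 + 3(541.7) = 1625
  H₂O: 0 + 4(541.7) = 2167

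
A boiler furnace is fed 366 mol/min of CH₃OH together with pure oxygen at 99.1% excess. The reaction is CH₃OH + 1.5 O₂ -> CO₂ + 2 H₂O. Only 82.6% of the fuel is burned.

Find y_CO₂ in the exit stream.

Stoichiometric O₂ = 1.5 × 366 = 549 mol/min; O₂ fed = 549 × 1.991 = 1093 mol/min.
Fuel reacted = 0.826 × 366 → ξ = 302.3 mol/min.
Outlet (n = n₀ + ν ξ):
  CH₃OH: 366 − 1(302.3) = 63.68
  O₂: 1093 − 1.5(302.3) = 639.6
  CO₂: 0 + 1(302.3) = 302.3
  H₂O: 0 + 2(302.3) = 604.6
Total out = 1610 mol/min; y_CO₂ = 302.3 / 1610 = 0.1877.

0.188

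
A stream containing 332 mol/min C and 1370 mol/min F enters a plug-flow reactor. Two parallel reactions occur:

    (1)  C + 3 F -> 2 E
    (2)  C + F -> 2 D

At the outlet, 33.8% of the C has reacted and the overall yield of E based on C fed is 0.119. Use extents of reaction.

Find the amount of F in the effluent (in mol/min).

Yield of E: 2ξ₁ / 332 = 0.119 → ξ₁ = 19.75 mol/min.
Conversion of C: 1ξ₁ + 1ξ₂ = 0.338 × 332 = 112.2 → ξ₂ = 92.46 mol/min.
Outlet amounts (n = n₀ + Σ ν·ξ):
  C: 332 − 1(19.75) − 1(92.46) = 219.8
  F: 1370 − 3(19.75) − 1(92.46) = 1218
  E: 0 + 2(19.75) = 39.51
  D: 0 + 2(92.46) = 184.9

1220 mol/min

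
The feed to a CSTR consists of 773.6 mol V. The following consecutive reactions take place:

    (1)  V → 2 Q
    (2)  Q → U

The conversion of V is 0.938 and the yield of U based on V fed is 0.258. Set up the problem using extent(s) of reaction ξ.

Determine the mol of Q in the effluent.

1250 mol

Conversion of V: V consumed = 1ξ₁ = 0.938 × 773.6 → ξ₁ = 725.6 mol.
Yield of U: 1ξ₂ / 773.6 = 0.258 → ξ₂ = 199.6 mol.
Outlet amounts (n = n₀ + Σ ν·ξ):
  V: 773.6 − 1(725.6) = 47.96
  Q: 0 + 2(725.6) − 1(199.6) = 1252
  U: 0 + 1(199.6) = 199.6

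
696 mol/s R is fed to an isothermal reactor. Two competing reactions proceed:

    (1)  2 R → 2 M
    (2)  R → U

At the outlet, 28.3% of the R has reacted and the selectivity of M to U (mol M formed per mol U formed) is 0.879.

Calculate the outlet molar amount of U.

105 mol/s

Conversion of R: R consumed = 0.283 × 696 = 197 mol/s = 2ξ₁ + 1ξ₂.
Selectivity: 2ξ₁ / (1ξ₂) = 0.879 → ξ₁ = 0.4395 ξ₂.
Substitute: (2·0.4395 + 1) ξ₂ = 197 → ξ₂ = 104.8 mol/s, ξ₁ = 46.07 mol/s.
Outlet amounts (n = n₀ + Σ ν·ξ):
  R: 696 − 2(46.07) − 1(104.8) = 499
  M: 0 + 2(46.07) = 92.14
  U: 0 + 1(104.8) = 104.8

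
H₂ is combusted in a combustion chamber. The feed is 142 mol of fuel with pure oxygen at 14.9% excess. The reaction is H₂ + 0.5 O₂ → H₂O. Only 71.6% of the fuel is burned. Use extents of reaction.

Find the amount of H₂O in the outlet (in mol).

102 mol

Stoichiometric O₂ = 0.5 × 142 = 71 mol; O₂ fed = 71 × 1.149 = 81.58 mol.
Fuel reacted = 0.716 × 142 → ξ = 101.7 mol.
Outlet (n = n₀ + ν ξ):
  H₂: 142 − 1(101.7) = 40.33
  O₂: 81.58 − 0.5(101.7) = 30.74
  H₂O: 0 + 1(101.7) = 101.7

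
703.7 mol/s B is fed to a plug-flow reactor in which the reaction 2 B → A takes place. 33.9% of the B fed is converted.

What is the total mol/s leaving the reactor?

B reacted = 0.339 × 703.7 = 238.6 mol/s; ν_B = −2, so ξ = 238.6/2 = 119.3 mol/s.
Outlet amounts (n = n₀ + ν ξ):
  B: 703.7 − 2(119.3) = 465.1
  A: 0 + 1(119.3) = 119.3
Total out = 465.1 + 119.3 = 584.4 mol/s.

584 mol/s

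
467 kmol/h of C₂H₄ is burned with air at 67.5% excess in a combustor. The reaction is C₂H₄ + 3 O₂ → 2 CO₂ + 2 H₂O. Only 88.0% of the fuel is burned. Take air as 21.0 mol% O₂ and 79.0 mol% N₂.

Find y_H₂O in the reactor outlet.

0.0706

Stoichiometric O₂ = 3 × 467 = 1401 kmol/h; O₂ fed = 1401 × 1.675 = 2347 kmol/h.
N₂ fed = 2347 × 79/21 = 8828 kmol/h.
Fuel reacted = 0.88 × 467 → ξ = 411 kmol/h.
Outlet (n = n₀ + ν ξ):
  C₂H₄: 467 − 1(411) = 56.04
  O₂: 2347 − 3(411) = 1114
  N₂: 8828 (inert)
  CO₂: 0 + 2(411) = 821.9
  H₂O: 0 + 2(411) = 821.9
Total out = 11640 kmol/h; y_H₂O = 821.9 / 11640 = 0.0706.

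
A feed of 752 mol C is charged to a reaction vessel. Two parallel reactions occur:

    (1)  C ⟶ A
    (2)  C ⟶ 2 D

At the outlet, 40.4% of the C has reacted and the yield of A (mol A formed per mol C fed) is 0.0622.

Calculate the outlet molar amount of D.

Yield of A: 1ξ₁ / 752 = 0.0622 → ξ₁ = 46.77 mol.
Conversion of C: 1ξ₁ + 1ξ₂ = 0.404 × 752 = 303.8 → ξ₂ = 257 mol.
Outlet amounts (n = n₀ + Σ ν·ξ):
  C: 752 − 1(46.77) − 1(257) = 448.2
  A: 0 + 1(46.77) = 46.77
  D: 0 + 2(257) = 514.1

514 mol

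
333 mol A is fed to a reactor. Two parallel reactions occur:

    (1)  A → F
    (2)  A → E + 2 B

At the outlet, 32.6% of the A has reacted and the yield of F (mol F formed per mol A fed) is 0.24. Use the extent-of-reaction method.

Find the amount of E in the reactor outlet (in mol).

28.6 mol

Yield of F: 1ξ₁ / 333 = 0.24 → ξ₁ = 79.92 mol.
Conversion of A: 1ξ₁ + 1ξ₂ = 0.326 × 333 = 108.6 → ξ₂ = 28.64 mol.
Outlet amounts (n = n₀ + Σ ν·ξ):
  A: 333 − 1(79.92) − 1(28.64) = 224.4
  F: 0 + 1(79.92) = 79.92
  E: 0 + 1(28.64) = 28.64
  B: 0 + 2(28.64) = 57.28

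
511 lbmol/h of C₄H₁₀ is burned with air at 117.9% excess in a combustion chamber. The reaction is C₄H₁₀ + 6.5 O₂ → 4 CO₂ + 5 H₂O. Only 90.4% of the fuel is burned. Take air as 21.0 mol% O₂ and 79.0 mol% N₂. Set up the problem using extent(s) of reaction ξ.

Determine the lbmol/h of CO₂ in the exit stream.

Stoichiometric O₂ = 6.5 × 511 = 3322 lbmol/h; O₂ fed = 3322 × 2.179 = 7238 lbmol/h.
N₂ fed = 7238 × 79/21 = 27230 lbmol/h.
Fuel reacted = 0.904 × 511 → ξ = 461.9 lbmol/h.
Outlet (n = n₀ + ν ξ):
  C₄H₁₀: 511 − 1(461.9) = 49.06
  O₂: 7238 − 6.5(461.9) = 4235
  N₂: 27230 (inert)
  CO₂: 0 + 4(461.9) = 1848
  H₂O: 0 + 5(461.9) = 2310

1850 lbmol/h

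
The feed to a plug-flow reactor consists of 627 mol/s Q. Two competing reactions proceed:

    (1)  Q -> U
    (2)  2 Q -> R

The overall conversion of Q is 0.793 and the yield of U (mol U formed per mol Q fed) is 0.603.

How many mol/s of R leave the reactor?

Yield of U: 1ξ₁ / 627 = 0.603 → ξ₁ = 378.1 mol/s.
Conversion of Q: 1ξ₁ + 2ξ₂ = 0.793 × 627 = 497.2 → ξ₂ = 59.57 mol/s.
Outlet amounts (n = n₀ + Σ ν·ξ):
  Q: 627 − 1(378.1) − 2(59.57) = 129.8
  U: 0 + 1(378.1) = 378.1
  R: 0 + 1(59.57) = 59.57

59.6 mol/s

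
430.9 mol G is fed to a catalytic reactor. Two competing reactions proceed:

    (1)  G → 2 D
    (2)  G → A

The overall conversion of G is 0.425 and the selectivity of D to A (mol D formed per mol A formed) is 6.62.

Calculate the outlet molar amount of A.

Conversion of G: G consumed = 0.425 × 430.9 = 183.1 mol = 1ξ₁ + 1ξ₂.
Selectivity: 2ξ₁ / (1ξ₂) = 6.62 → ξ₁ = 3.31 ξ₂.
Substitute: (1·3.31 + 1) ξ₂ = 183.1 → ξ₂ = 42.49 mol, ξ₁ = 140.6 mol.
Outlet amounts (n = n₀ + Σ ν·ξ):
  G: 430.9 − 1(140.6) − 1(42.49) = 247.8
  D: 0 + 2(140.6) = 281.3
  A: 0 + 1(42.49) = 42.49

42.5 mol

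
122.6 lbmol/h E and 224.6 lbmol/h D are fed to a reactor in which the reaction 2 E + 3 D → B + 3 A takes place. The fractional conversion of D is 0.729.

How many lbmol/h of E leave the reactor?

D reacted = 0.729 × 224.6 = 163.7 lbmol/h; ν_D = −3, so ξ = 163.7/3 = 54.58 lbmol/h.
Outlet amounts (n = n₀ + ν ξ):
  E: 122.6 − 2(54.58) = 13.44
  D: 224.6 − 3(54.58) = 60.87
  B: 0 + 1(54.58) = 54.58
  A: 0 + 3(54.58) = 163.7

13.4 lbmol/h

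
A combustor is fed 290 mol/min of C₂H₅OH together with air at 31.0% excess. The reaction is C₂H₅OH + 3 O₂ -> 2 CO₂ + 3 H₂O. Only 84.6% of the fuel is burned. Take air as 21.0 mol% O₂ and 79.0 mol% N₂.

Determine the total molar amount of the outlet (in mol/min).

5960 mol/min

Stoichiometric O₂ = 3 × 290 = 870 mol/min; O₂ fed = 870 × 1.310 = 1140 mol/min.
N₂ fed = 1140 × 79/21 = 4287 mol/min.
Fuel reacted = 0.846 × 290 → ξ = 245.3 mol/min.
Outlet (n = n₀ + ν ξ):
  C₂H₅OH: 290 − 1(245.3) = 44.66
  O₂: 1140 − 3(245.3) = 403.7
  N₂: 4287 (inert)
  CO₂: 0 + 2(245.3) = 490.7
  H₂O: 0 + 3(245.3) = 736
Total out = 44.66 + 403.7 + 4287 + 490.7 + 736 = 5962 mol/min.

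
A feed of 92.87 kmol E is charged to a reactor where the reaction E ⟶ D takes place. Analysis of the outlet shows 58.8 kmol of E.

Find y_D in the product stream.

For E: n = n₀ − 1ξ → 58.8 = 92.87 − 1ξ, giving ξ = 34.07 kmol.
Outlet amounts (n = n₀ + ν ξ):
  E: 92.87 − 1(34.07) = 58.8
  D: 0 + 1(34.07) = 34.07
Total out = 92.87 kmol; y_D = 34.07 / 92.87 = 0.3669.

0.367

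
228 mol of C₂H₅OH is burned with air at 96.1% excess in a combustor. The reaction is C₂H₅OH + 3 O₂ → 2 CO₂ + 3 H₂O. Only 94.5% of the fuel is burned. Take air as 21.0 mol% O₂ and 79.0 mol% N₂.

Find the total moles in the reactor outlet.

Stoichiometric O₂ = 3 × 228 = 684 mol; O₂ fed = 684 × 1.961 = 1341 mol.
N₂ fed = 1341 × 79/21 = 5046 mol.
Fuel reacted = 0.945 × 228 → ξ = 215.5 mol.
Outlet (n = n₀ + ν ξ):
  C₂H₅OH: 228 − 1(215.5) = 12.54
  O₂: 1341 − 3(215.5) = 694.9
  N₂: 5046 (inert)
  CO₂: 0 + 2(215.5) = 430.9
  H₂O: 0 + 3(215.5) = 646.4
Total out = 12.54 + 694.9 + 5046 + 430.9 + 646.4 = 6831 mol.

6830 mol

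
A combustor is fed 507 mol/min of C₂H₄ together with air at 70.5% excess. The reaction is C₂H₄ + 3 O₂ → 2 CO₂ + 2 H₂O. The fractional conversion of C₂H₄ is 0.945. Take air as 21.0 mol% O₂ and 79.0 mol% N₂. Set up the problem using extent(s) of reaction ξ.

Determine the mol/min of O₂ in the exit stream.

Stoichiometric O₂ = 3 × 507 = 1521 mol/min; O₂ fed = 1521 × 1.705 = 2593 mol/min.
N₂ fed = 2593 × 79/21 = 9756 mol/min.
Fuel reacted = 0.945 × 507 → ξ = 479.1 mol/min.
Outlet (n = n₀ + ν ξ):
  C₂H₄: 507 − 1(479.1) = 27.89
  O₂: 2593 − 3(479.1) = 1156
  N₂: 9756 (inert)
  CO₂: 0 + 2(479.1) = 958.2
  H₂O: 0 + 2(479.1) = 958.2

1160 mol/min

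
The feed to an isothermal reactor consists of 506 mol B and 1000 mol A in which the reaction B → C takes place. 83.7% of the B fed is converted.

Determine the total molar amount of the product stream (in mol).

B reacted = 0.837 × 506 = 423.5 mol; ν_B = −1, so ξ = 423.5/1 = 423.5 mol.
Outlet amounts (n = n₀ + ν ξ):
  B: 506 − 1(423.5) = 82.48
  C: 0 + 1(423.5) = 423.5
  A: 1000 (inert)
Total out = 82.48 + 423.5 + 1000 = 1506 mol.

1510 mol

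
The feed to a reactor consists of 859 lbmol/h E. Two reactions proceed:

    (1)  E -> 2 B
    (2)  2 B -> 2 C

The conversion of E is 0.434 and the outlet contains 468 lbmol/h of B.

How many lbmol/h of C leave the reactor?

Conversion of E: E consumed = 1ξ₁ = 0.434 × 859 → ξ₁ = 372.8 lbmol/h.
B balance: n_B = 0 + 2ξ₁ − 2ξ₂ = 468 → ξ₂ = (2·372.8 − 468)/2 = 138.8 lbmol/h.
Outlet amounts (n = n₀ + Σ ν·ξ):
  E: 859 − 1(372.8) = 486.2
  B: 0 + 2(372.8) − 2(138.8) = 468
  C: 0 + 2(138.8) = 277.6

278 lbmol/h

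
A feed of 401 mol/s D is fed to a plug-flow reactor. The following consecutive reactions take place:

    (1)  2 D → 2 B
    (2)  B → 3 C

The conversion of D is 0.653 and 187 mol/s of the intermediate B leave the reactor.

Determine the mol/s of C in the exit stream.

Conversion of D: D consumed = 2ξ₁ = 0.653 × 401 → ξ₁ = 130.9 mol/s.
B balance: n_B = 0 + 2ξ₁ − 1ξ₂ = 187 → ξ₂ = (2·130.9 − 187)/1 = 74.85 mol/s.
Outlet amounts (n = n₀ + Σ ν·ξ):
  D: 401 − 2(130.9) = 139.1
  B: 0 + 2(130.9) − 1(74.85) = 187
  C: 0 + 3(74.85) = 224.6

225 mol/s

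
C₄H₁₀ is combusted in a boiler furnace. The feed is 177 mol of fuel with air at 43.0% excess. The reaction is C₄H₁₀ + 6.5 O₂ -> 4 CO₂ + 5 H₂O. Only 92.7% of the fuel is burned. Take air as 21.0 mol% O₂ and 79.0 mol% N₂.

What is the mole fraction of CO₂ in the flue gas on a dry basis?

Stoichiometric O₂ = 6.5 × 177 = 1150 mol; O₂ fed = 1150 × 1.430 = 1645 mol.
N₂ fed = 1645 × 79/21 = 6189 mol.
Fuel reacted = 0.927 × 177 → ξ = 164.1 mol.
Outlet (n = n₀ + ν ξ):
  C₄H₁₀: 177 − 1(164.1) = 12.92
  O₂: 1645 − 6.5(164.1) = 578.7
  N₂: 6189 (inert)
  CO₂: 0 + 4(164.1) = 656.3
  H₂O: 0 + 5(164.1) = 820.4
Dry total = 7437 mol; y_CO₂ (dry) = 656.3 / 7437 = 0.08825.

0.0882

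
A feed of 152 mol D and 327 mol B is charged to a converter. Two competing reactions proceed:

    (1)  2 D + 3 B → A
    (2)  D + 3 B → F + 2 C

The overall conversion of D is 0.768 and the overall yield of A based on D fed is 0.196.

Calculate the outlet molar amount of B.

Yield of A: 1ξ₁ / 152 = 0.196 → ξ₁ = 29.79 mol.
Conversion of D: 2ξ₁ + 1ξ₂ = 0.768 × 152 = 116.7 → ξ₂ = 57.15 mol.
Outlet amounts (n = n₀ + Σ ν·ξ):
  D: 152 − 2(29.79) − 1(57.15) = 35.26
  B: 327 − 3(29.79) − 3(57.15) = 66.17
  A: 0 + 1(29.79) = 29.79
  F: 0 + 1(57.15) = 57.15
  C: 0 + 2(57.15) = 114.3

66.2 mol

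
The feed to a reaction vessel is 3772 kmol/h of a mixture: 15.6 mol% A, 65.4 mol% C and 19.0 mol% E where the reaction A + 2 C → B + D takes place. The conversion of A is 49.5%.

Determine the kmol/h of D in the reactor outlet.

291 kmol/h

A reacted = 0.495 × 588.4 = 291.3 kmol/h; ν_A = −1, so ξ = 291.3/1 = 291.3 kmol/h.
Outlet amounts (n = n₀ + ν ξ):
  A: 588.4 − 1(291.3) = 297.2
  C: 2467 − 2(291.3) = 1884
  B: 0 + 1(291.3) = 291.3
  D: 0 + 1(291.3) = 291.3
  E: 716.7 (inert)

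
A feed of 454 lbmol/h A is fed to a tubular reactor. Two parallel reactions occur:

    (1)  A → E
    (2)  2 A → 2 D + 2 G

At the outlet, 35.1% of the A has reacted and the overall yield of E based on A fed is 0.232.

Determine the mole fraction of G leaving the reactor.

Yield of E: 1ξ₁ / 454 = 0.232 → ξ₁ = 105.3 lbmol/h.
Conversion of A: 1ξ₁ + 2ξ₂ = 0.351 × 454 = 159.4 → ξ₂ = 27.01 lbmol/h.
Outlet amounts (n = n₀ + Σ ν·ξ):
  A: 454 − 1(105.3) − 2(27.01) = 294.6
  E: 0 + 1(105.3) = 105.3
  D: 0 + 2(27.01) = 54.03
  G: 0 + 2(27.01) = 54.03
Total out = 508 lbmol/h; y_G = 54.03 / 508 = 0.1063.

0.106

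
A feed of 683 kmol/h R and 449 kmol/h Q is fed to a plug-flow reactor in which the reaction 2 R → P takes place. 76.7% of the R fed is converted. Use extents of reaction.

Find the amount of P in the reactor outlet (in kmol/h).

R reacted = 0.767 × 683 = 523.9 kmol/h; ν_R = −2, so ξ = 523.9/2 = 261.9 kmol/h.
Outlet amounts (n = n₀ + ν ξ):
  R: 683 − 2(261.9) = 159.1
  P: 0 + 1(261.9) = 261.9
  Q: 449 (inert)

262 kmol/h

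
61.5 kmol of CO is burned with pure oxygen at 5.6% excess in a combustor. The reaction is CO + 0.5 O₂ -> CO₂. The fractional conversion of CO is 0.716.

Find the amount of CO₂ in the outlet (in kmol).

Stoichiometric O₂ = 0.5 × 61.5 = 30.75 kmol; O₂ fed = 30.75 × 1.056 = 32.47 kmol.
Fuel reacted = 0.716 × 61.5 → ξ = 44.03 kmol.
Outlet (n = n₀ + ν ξ):
  CO: 61.5 − 1(44.03) = 17.47
  O₂: 32.47 − 0.5(44.03) = 10.46
  CO₂: 0 + 1(44.03) = 44.03

44 kmol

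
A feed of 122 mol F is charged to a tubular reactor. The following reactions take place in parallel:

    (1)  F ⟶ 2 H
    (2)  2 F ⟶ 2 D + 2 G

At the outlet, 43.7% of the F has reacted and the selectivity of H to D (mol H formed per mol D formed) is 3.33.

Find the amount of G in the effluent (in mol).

20 mol

Conversion of F: F consumed = 0.437 × 122 = 53.31 mol = 1ξ₁ + 2ξ₂.
Selectivity: 2ξ₁ / (2ξ₂) = 3.33 → ξ₁ = 3.33 ξ₂.
Substitute: (1·3.33 + 2) ξ₂ = 53.31 → ξ₂ = 10 mol, ξ₁ = 33.31 mol.
Outlet amounts (n = n₀ + Σ ν·ξ):
  F: 122 − 1(33.31) − 2(10) = 68.69
  H: 0 + 2(33.31) = 66.62
  D: 0 + 2(10) = 20.01
  G: 0 + 2(10) = 20.01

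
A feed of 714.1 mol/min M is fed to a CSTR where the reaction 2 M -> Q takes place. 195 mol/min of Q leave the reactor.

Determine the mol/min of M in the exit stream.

For Q: n = n₀ + 1ξ → 195 = 0 + 1ξ, giving ξ = 195 mol/min.
Outlet amounts (n = n₀ + ν ξ):
  M: 714.1 − 2(195) = 324.1
  Q: 0 + 1(195) = 195

324 mol/min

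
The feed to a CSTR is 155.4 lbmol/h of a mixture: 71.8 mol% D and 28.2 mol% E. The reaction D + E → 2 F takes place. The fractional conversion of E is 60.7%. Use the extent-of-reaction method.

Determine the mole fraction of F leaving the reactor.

E reacted = 0.607 × 43.82 = 26.6 lbmol/h; ν_E = −1, so ξ = 26.6/1 = 26.6 lbmol/h.
Outlet amounts (n = n₀ + ν ξ):
  D: 111.6 − 1(26.6) = 84.98
  E: 43.82 − 1(26.6) = 17.22
  F: 0 + 2(26.6) = 53.2
Total out = 155.4 lbmol/h; y_F = 53.2 / 155.4 = 0.3423.

0.342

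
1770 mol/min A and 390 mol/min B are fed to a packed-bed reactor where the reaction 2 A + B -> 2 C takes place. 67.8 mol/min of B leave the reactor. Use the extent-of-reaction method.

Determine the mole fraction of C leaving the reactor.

0.351

For B: n = n₀ − 1ξ → 67.8 = 390 − 1ξ, giving ξ = 322.2 mol/min.
Outlet amounts (n = n₀ + ν ξ):
  A: 1770 − 2(322.2) = 1126
  B: 390 − 1(322.2) = 67.8
  C: 0 + 2(322.2) = 644.4
Total out = 1838 mol/min; y_C = 644.4 / 1838 = 0.3506.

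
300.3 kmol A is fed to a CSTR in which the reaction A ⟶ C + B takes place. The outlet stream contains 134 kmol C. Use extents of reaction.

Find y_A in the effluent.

For C: n = n₀ + 1ξ → 134 = 0 + 1ξ, giving ξ = 134 kmol.
Outlet amounts (n = n₀ + ν ξ):
  A: 300.3 − 1(134) = 166.3
  C: 0 + 1(134) = 134
  B: 0 + 1(134) = 134
Total out = 434.3 kmol; y_A = 166.3 / 434.3 = 0.3829.

0.383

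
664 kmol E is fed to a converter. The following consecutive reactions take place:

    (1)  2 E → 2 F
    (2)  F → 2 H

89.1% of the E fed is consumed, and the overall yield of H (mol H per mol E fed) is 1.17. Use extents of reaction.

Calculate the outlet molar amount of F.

203 kmol

Conversion of E: E consumed = 2ξ₁ = 0.891 × 664 → ξ₁ = 295.8 kmol.
Yield of H: 2ξ₂ / 664 = 1.17 → ξ₂ = 388.4 kmol.
Outlet amounts (n = n₀ + Σ ν·ξ):
  E: 664 − 2(295.8) = 72.38
  F: 0 + 2(295.8) − 1(388.4) = 203.2
  H: 0 + 2(388.4) = 776.9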